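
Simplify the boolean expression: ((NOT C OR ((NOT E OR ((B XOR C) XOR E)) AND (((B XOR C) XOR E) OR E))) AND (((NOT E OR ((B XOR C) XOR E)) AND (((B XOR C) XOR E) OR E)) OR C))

By distribution ((E OR v) AND (E OR NOT v) = E) then distribution ((E OR v) AND (E OR NOT v) = E):
= ((B XOR C) XOR E)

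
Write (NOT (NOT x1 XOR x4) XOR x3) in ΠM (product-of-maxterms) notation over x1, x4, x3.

ΠM(0, 3, 5, 6) = (x1 OR x4 OR x3) AND (x1 OR NOT x4 OR NOT x3) AND (NOT x1 OR x4 OR NOT x3) AND (NOT x1 OR NOT x4 OR x3)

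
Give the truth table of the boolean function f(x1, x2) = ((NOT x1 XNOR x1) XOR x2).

x1 | x2 | Output
----------------
0 | 0 | 0
0 | 1 | 1
1 | 0 | 0
1 | 1 | 1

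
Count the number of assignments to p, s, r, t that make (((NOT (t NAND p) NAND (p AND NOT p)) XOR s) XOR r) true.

Satisfying assignments: (0,0,0,0), (0,0,0,1), (0,1,1,0), (0,1,1,1), (1,0,0,0), (1,0,0,1), (1,1,1,0), (1,1,1,1)
Count: 8 out of 16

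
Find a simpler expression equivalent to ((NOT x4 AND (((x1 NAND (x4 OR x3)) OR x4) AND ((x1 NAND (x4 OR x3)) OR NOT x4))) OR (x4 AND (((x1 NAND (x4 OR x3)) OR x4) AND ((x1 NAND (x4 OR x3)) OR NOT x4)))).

By distribution ((E AND v) OR (E AND NOT v) = E) then distribution ((E OR v) AND (E OR NOT v) = E):
= (x1 NAND (x4 OR x3))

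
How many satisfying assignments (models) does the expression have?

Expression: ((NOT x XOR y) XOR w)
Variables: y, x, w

Satisfying assignments: (0,0,0), (0,1,1), (1,0,1), (1,1,0)
Count: 4 out of 8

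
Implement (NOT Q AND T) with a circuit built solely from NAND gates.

(((Q NAND Q) NAND T) NAND ((Q NAND Q) NAND T))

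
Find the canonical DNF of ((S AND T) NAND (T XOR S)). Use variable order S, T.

(NOT S AND NOT T) OR (NOT S AND T) OR (S AND NOT T) OR (S AND T)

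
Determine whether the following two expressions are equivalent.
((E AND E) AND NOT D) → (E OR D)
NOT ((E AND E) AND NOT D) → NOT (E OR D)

No, Inverse is not equivalent to original (counterexample: E=0, D=1)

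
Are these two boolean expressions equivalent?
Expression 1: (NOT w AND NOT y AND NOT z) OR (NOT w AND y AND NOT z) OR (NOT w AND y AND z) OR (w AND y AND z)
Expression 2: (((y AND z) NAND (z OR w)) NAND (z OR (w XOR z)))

Yes, they are equivalent — the two output columns agree on all 8 assignments:
w | y | z | Expression 1 | Expression 2
---------------------------------------
0 | 0 | 0 | 1 | 1
0 | 0 | 1 | 0 | 0
0 | 1 | 0 | 1 | 1
0 | 1 | 1 | 1 | 1
1 | 0 | 0 | 0 | 0
1 | 0 | 1 | 0 | 0
1 | 1 | 0 | 0 | 0
1 | 1 | 1 | 1 | 1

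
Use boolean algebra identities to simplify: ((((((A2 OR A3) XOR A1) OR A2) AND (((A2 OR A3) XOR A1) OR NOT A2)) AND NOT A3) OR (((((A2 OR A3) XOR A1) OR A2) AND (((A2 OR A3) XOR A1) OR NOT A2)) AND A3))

By distribution ((E AND v) OR (E AND NOT v) = E) then distribution ((E OR v) AND (E OR NOT v) = E):
= ((A2 OR A3) XOR A1)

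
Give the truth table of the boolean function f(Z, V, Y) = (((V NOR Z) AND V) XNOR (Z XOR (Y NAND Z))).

Z | V | Y | Output
------------------
0 | 0 | 0 | 0
0 | 0 | 1 | 0
0 | 1 | 0 | 0
0 | 1 | 1 | 0
1 | 0 | 0 | 1
1 | 0 | 1 | 0
1 | 1 | 0 | 1
1 | 1 | 1 | 0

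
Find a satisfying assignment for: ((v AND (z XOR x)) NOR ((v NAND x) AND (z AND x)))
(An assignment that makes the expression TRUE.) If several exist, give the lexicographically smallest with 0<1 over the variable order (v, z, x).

v=0, z=0, x=0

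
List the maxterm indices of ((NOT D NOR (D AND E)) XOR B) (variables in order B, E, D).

ΠM(0, 2, 3, 5) = (B OR E OR D) AND (B OR NOT E OR D) AND (B OR NOT E OR NOT D) AND (NOT B OR E OR NOT D)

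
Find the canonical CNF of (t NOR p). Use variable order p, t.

(p OR NOT t) AND (NOT p OR t) AND (NOT p OR NOT t)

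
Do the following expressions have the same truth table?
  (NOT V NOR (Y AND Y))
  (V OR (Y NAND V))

No. Counterexample: with Y=0, V=0, Expression 1 = 0 but Expression 2 = 1.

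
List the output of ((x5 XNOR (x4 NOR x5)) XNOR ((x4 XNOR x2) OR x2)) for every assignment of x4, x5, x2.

x4 | x5 | x2 | Output
---------------------
0 | 0 | 0 | 0
0 | 0 | 1 | 0
0 | 1 | 0 | 0
0 | 1 | 1 | 0
1 | 0 | 0 | 0
1 | 0 | 1 | 1
1 | 1 | 0 | 1
1 | 1 | 1 | 0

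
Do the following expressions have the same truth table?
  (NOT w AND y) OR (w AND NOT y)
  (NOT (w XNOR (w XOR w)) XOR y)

Yes, they are equivalent — the two output columns agree on all 4 assignments:
w | y | Expression 1 | Expression 2
-----------------------------------
0 | 0 | 0 | 0
0 | 1 | 1 | 1
1 | 0 | 1 | 1
1 | 1 | 0 | 0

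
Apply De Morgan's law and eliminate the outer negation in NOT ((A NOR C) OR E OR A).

NOT (A NOR C) AND NOT E AND NOT A
De Morgan's: NOT(OR of terms) = AND of negations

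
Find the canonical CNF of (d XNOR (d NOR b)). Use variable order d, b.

(d OR b) AND (NOT d OR b) AND (NOT d OR NOT b)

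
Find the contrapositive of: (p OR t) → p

Contrapositive: NOT p → NOT (p OR t)
Note: A statement and its contrapositive are logically equivalent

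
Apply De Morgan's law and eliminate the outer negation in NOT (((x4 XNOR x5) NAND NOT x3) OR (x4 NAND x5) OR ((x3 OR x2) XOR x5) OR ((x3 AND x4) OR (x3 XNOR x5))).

NOT ((x4 XNOR x5) NAND NOT x3) AND NOT (x4 NAND x5) AND NOT ((x3 OR x2) XOR x5) AND NOT ((x3 AND x4) OR (x3 XNOR x5))
De Morgan's: NOT(OR of terms) = AND of negations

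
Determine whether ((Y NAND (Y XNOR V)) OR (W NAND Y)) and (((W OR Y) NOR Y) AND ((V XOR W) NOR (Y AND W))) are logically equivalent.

No. Counterexample: with W=0, Y=0, V=1, Expression 1 = 1 but Expression 2 = 0.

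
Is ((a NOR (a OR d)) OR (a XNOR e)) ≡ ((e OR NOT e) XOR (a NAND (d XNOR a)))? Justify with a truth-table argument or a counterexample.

No. Counterexample: with e=0, a=0, d=0, Expression 1 = 1 but Expression 2 = 0.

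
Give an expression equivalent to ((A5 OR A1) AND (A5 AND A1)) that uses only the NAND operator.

((((A5 NAND A5) NAND (A1 NAND A1)) NAND ((A5 NAND A1) NAND (A5 NAND A1))) NAND (((A5 NAND A5) NAND (A1 NAND A1)) NAND ((A5 NAND A1) NAND (A5 NAND A1))))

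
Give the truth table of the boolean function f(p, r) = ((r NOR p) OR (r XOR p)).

p | r | Output
--------------
0 | 0 | 1
0 | 1 | 1
1 | 0 | 1
1 | 1 | 0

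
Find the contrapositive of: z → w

Contrapositive: NOT w → NOT z
Note: A statement and its contrapositive are logically equivalent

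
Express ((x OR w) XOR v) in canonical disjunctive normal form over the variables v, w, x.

(NOT v AND NOT w AND x) OR (NOT v AND w AND NOT x) OR (NOT v AND w AND x) OR (v AND NOT w AND NOT x)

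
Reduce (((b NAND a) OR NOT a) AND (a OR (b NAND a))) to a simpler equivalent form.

By distribution ((E OR v) AND (E OR NOT v) = E):
= (b NAND a)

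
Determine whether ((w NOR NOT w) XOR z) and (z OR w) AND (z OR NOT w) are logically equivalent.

Yes, they are equivalent — the two output columns agree on all 4 assignments:
z | w | Expression 1 | Expression 2
-----------------------------------
0 | 0 | 0 | 0
0 | 1 | 0 | 0
1 | 0 | 1 | 1
1 | 1 | 1 | 1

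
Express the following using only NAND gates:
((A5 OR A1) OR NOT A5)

((((A5 NAND A5) NAND (A1 NAND A1)) NAND ((A5 NAND A5) NAND (A1 NAND A1))) NAND ((A5 NAND A5) NAND (A5 NAND A5)))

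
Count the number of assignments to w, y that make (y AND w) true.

Satisfying assignments: (1,1)
Count: 1 out of 4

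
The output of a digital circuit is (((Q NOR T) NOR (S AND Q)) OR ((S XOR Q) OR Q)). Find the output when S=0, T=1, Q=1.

Substituting: (((1 NOR 1) NOR (0 AND 1)) OR ((0 XOR 1) OR 1))
= 1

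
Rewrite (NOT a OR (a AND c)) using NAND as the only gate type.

(((a NAND a) NAND (a NAND a)) NAND (((a NAND c) NAND (a NAND c)) NAND ((a NAND c) NAND (a NAND c))))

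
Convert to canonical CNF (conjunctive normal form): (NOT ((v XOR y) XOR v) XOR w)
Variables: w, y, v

(w OR NOT y OR v) AND (w OR NOT y OR NOT v) AND (NOT w OR y OR v) AND (NOT w OR y OR NOT v)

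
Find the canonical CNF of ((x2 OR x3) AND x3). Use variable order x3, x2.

(x3 OR x2) AND (x3 OR NOT x2)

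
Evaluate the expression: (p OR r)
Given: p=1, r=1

Substituting: (1 OR 1)
= 1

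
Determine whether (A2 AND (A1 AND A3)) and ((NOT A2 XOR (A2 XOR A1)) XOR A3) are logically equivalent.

No. Counterexample: with A2=0, A1=0, A3=0, Expression 1 = 0 but Expression 2 = 1.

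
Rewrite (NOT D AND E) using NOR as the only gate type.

(((D NOR D) NOR (D NOR D)) NOR (E NOR E))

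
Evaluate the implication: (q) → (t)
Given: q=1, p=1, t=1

Antecedent (q) = 1; consequent (t) = 1.
1 → 1 = 1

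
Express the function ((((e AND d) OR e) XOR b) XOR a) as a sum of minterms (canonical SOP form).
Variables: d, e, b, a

Σm(1, 2, 4, 7, 9, 10, 12, 15) = (NOT d AND NOT e AND NOT b AND a) OR (NOT d AND NOT e AND b AND NOT a) OR (NOT d AND e AND NOT b AND NOT a) OR (NOT d AND e AND b AND a) OR (d AND NOT e AND NOT b AND a) OR (d AND NOT e AND b AND NOT a) OR (d AND e AND NOT b AND NOT a) OR (d AND e AND b AND a)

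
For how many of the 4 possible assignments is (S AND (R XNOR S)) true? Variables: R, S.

Satisfying assignments: (1,1)
Count: 1 out of 4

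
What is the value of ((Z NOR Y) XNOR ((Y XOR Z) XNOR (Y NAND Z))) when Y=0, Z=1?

Substituting: ((1 NOR 0) XNOR ((0 XOR 1) XNOR (0 NAND 1)))
= 0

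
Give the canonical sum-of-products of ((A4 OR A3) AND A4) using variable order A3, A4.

Σm(1, 3) = (NOT A3 AND A4) OR (A3 AND A4)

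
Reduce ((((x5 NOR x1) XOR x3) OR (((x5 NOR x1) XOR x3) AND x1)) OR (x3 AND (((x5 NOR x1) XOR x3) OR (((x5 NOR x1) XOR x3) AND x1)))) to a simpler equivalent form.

By absorption (E OR (E AND v) = E) then absorption (E OR (E AND v) = E):
= ((x5 NOR x1) XOR x3)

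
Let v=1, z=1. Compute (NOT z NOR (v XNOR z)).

Substituting: (NOT 1 NOR (1 XNOR 1))
= 0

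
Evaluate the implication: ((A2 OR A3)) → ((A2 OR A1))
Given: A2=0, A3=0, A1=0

Antecedent ((A2 OR A3)) = 0; consequent ((A2 OR A1)) = 0.
0 → 0 = 1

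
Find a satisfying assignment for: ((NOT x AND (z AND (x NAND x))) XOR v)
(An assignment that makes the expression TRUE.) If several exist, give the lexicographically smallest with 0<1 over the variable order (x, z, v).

x=0, z=0, v=1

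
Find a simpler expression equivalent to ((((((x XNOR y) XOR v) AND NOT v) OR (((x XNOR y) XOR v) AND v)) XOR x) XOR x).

By XOR self-cancellation ((E XOR v) XOR v = E) then distribution ((E AND v) OR (E AND NOT v) = E):
= ((x XNOR y) XOR v)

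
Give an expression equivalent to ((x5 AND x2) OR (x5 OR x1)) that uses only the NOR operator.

((((x5 NOR x5) NOR (x2 NOR x2)) NOR ((x5 NOR x1) NOR (x5 NOR x1))) NOR (((x5 NOR x5) NOR (x2 NOR x2)) NOR ((x5 NOR x1) NOR (x5 NOR x1))))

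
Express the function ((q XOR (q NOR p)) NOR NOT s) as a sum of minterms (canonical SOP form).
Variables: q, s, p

Σm(3) = (NOT q AND s AND p)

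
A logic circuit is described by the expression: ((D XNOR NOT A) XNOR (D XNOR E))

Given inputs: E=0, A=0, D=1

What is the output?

Substituting: ((1 XNOR NOT 0) XNOR (1 XNOR 0))
= 0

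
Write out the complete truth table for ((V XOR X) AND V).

X | V | Output
--------------
0 | 0 | 0
0 | 1 | 1
1 | 0 | 0
1 | 1 | 0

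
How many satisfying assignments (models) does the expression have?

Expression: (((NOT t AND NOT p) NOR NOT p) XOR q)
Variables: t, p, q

Satisfying assignments: (0,0,1), (0,1,0), (1,0,1), (1,1,0)
Count: 4 out of 8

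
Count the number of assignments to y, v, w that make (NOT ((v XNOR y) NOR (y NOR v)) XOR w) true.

Satisfying assignments: (0,0,0), (0,1,1), (1,0,1), (1,1,0)
Count: 4 out of 8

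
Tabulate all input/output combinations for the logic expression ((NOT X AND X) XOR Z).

Z | X | Output
--------------
0 | 0 | 0
0 | 1 | 0
1 | 0 | 1
1 | 1 | 1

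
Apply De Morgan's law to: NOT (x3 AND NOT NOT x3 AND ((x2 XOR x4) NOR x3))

NOT x3 OR NOT x3 OR NOT ((x2 XOR x4) NOR x3)
De Morgan's: NOT(AND of terms) = OR of negations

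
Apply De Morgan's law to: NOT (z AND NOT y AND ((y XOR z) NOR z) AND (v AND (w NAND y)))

NOT z OR y OR NOT ((y XOR z) NOR z) OR NOT (v AND (w NAND y))
De Morgan's: NOT(AND of terms) = OR of negations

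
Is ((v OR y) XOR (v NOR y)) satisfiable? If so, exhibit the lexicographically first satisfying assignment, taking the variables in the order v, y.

v=0, y=0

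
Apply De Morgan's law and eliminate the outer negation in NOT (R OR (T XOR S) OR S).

NOT R AND NOT (T XOR S) AND NOT S
De Morgan's: NOT(OR of terms) = AND of negations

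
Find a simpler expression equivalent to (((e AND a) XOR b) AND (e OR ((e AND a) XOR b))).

By absorption (E AND (E OR v) = E):
= ((e AND a) XOR b)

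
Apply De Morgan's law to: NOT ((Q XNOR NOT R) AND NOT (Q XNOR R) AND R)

NOT (Q XNOR NOT R) OR (Q XNOR R) OR NOT R
De Morgan's: NOT(AND of terms) = OR of negations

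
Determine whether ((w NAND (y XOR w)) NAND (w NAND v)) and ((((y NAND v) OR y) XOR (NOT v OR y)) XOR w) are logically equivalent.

No. Counterexample: with y=0, w=0, v=1, Expression 1 = 0 but Expression 2 = 1.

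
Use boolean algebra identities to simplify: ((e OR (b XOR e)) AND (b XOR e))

By absorption (E AND (E OR v) = E):
= (b XOR e)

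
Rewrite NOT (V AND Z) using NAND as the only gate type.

(((V NAND Z) NAND (V NAND Z)) NAND ((V NAND Z) NAND (V NAND Z)))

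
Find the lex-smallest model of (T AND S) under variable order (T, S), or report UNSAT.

T=1, S=1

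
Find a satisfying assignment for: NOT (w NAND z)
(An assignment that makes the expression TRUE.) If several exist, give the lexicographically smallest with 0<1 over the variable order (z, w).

z=1, w=1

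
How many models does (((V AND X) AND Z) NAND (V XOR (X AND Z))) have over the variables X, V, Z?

Satisfying assignments: (0,0,0), (0,0,1), (0,1,0), (0,1,1), (1,0,0), (1,0,1), (1,1,0), (1,1,1)
Count: 8 out of 8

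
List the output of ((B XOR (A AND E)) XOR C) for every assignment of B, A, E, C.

B | A | E | C | Output
----------------------
0 | 0 | 0 | 0 | 0
0 | 0 | 0 | 1 | 1
0 | 0 | 1 | 0 | 0
0 | 0 | 1 | 1 | 1
0 | 1 | 0 | 0 | 0
0 | 1 | 0 | 1 | 1
0 | 1 | 1 | 0 | 1
0 | 1 | 1 | 1 | 0
1 | 0 | 0 | 0 | 1
1 | 0 | 0 | 1 | 0
1 | 0 | 1 | 0 | 1
1 | 0 | 1 | 1 | 0
1 | 1 | 0 | 0 | 1
1 | 1 | 0 | 1 | 0
1 | 1 | 1 | 0 | 0
1 | 1 | 1 | 1 | 1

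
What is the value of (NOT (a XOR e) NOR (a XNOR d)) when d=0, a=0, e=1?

Substituting: (NOT (0 XOR 1) NOR (0 XNOR 0))
= 0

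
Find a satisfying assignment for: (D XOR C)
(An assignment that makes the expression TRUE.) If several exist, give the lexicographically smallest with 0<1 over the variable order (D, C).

D=0, C=1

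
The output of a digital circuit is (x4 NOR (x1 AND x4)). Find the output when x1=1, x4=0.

Substituting: (0 NOR (1 AND 0))
= 1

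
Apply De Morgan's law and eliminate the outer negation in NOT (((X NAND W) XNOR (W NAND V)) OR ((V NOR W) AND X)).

NOT ((X NAND W) XNOR (W NAND V)) AND NOT ((V NOR W) AND X)
De Morgan's: NOT(OR of terms) = AND of negations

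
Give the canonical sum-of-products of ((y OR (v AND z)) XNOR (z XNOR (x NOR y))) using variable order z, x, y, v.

Σm(0, 1, 2, 3, 6, 7, 9, 12) = (NOT z AND NOT x AND NOT y AND NOT v) OR (NOT z AND NOT x AND NOT y AND v) OR (NOT z AND NOT x AND y AND NOT v) OR (NOT z AND NOT x AND y AND v) OR (NOT z AND x AND y AND NOT v) OR (NOT z AND x AND y AND v) OR (z AND NOT x AND NOT y AND v) OR (z AND x AND NOT y AND NOT v)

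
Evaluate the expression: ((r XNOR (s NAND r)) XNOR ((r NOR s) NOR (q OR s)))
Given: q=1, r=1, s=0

Substituting: ((1 XNOR (0 NAND 1)) XNOR ((1 NOR 0) NOR (1 OR 0)))
= 0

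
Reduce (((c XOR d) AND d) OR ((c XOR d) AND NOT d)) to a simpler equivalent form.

By distribution ((E AND v) OR (E AND NOT v) = E):
= (c XOR d)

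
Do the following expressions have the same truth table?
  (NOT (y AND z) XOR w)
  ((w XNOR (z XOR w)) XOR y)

No. Counterexample: with y=0, w=0, z=1, Expression 1 = 1 but Expression 2 = 0.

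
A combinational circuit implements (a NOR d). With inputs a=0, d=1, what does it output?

Substituting: (0 NOR 1)
= 0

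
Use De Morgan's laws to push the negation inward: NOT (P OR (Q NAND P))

NOT P AND NOT (Q NAND P)
De Morgan's: NOT(OR of terms) = AND of negations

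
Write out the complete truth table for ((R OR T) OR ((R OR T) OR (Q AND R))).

R | Q | T | Output
------------------
0 | 0 | 0 | 0
0 | 0 | 1 | 1
0 | 1 | 0 | 0
0 | 1 | 1 | 1
1 | 0 | 0 | 1
1 | 0 | 1 | 1
1 | 1 | 0 | 1
1 | 1 | 1 | 1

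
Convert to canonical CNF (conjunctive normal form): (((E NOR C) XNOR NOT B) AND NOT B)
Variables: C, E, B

(C OR E OR NOT B) AND (C OR NOT E OR B) AND (C OR NOT E OR NOT B) AND (NOT C OR E OR B) AND (NOT C OR E OR NOT B) AND (NOT C OR NOT E OR B) AND (NOT C OR NOT E OR NOT B)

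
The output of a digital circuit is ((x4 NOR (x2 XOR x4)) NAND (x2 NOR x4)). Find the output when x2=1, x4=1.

Substituting: ((1 NOR (1 XOR 1)) NAND (1 NOR 1))
= 1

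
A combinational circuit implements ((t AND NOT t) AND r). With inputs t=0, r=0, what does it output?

Substituting: ((0 AND NOT 0) AND 0)
= 0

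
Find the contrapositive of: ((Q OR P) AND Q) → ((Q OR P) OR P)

Contrapositive: NOT ((Q OR P) OR P) → NOT ((Q OR P) AND Q)
Note: A statement and its contrapositive are logically equivalent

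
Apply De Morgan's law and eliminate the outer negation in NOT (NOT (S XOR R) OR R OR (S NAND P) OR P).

(S XOR R) AND NOT R AND NOT (S NAND P) AND NOT P
De Morgan's: NOT(OR of terms) = AND of negations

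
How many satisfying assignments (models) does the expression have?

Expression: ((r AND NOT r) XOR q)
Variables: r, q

Satisfying assignments: (0,1), (1,1)
Count: 2 out of 4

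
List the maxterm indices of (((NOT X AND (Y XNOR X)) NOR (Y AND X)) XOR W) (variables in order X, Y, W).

ΠM(0, 3, 5, 6) = (X OR Y OR W) AND (X OR NOT Y OR NOT W) AND (NOT X OR Y OR NOT W) AND (NOT X OR NOT Y OR W)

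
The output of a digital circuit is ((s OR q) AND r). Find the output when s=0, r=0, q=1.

Substituting: ((0 OR 1) AND 0)
= 0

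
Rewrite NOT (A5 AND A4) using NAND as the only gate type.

(((A5 NAND A4) NAND (A5 NAND A4)) NAND ((A5 NAND A4) NAND (A5 NAND A4)))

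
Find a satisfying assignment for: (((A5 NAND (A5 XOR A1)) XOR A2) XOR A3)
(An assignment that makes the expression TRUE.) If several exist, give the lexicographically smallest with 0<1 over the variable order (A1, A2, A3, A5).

A1=0, A2=0, A3=0, A5=0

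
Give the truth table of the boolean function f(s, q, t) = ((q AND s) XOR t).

s | q | t | Output
------------------
0 | 0 | 0 | 0
0 | 0 | 1 | 1
0 | 1 | 0 | 0
0 | 1 | 1 | 1
1 | 0 | 0 | 0
1 | 0 | 1 | 1
1 | 1 | 0 | 1
1 | 1 | 1 | 0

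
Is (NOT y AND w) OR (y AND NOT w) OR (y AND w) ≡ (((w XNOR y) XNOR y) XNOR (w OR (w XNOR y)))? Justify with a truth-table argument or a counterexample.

Yes, they are equivalent — the two output columns agree on all 4 assignments:
y | w | Expression 1 | Expression 2
-----------------------------------
0 | 0 | 0 | 0
0 | 1 | 1 | 1
1 | 0 | 1 | 1
1 | 1 | 1 | 1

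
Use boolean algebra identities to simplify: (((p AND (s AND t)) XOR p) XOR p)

By XOR self-cancellation ((E XOR v) XOR v = E):
= (p AND (s AND t))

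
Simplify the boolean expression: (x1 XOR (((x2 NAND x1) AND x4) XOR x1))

By XOR self-cancellation ((E XOR v) XOR v = E):
= ((x2 NAND x1) AND x4)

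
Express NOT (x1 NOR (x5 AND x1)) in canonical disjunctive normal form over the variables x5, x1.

(NOT x5 AND x1) OR (x5 AND x1)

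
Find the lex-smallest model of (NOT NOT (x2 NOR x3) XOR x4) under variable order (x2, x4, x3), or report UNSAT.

x2=0, x4=0, x3=0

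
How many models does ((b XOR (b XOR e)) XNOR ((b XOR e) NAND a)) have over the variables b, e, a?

Satisfying assignments: (0,1,0), (1,0,1), (1,1,0), (1,1,1)
Count: 4 out of 8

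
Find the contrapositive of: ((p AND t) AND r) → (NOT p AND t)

Contrapositive: NOT (NOT p AND t) → NOT ((p AND t) AND r)
Note: A statement and its contrapositive are logically equivalent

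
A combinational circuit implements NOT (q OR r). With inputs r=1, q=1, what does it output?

Substituting: NOT (1 OR 1)
= 0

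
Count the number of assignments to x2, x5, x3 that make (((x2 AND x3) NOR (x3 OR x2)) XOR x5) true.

Satisfying assignments: (0,0,0), (0,1,1), (1,1,0), (1,1,1)
Count: 4 out of 8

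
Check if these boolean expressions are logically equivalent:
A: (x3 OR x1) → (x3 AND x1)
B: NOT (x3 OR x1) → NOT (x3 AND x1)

No, Inverse is not equivalent to original (counterexample: x1=0, x3=1)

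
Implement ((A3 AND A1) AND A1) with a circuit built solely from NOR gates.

((((A3 NOR A3) NOR (A1 NOR A1)) NOR ((A3 NOR A3) NOR (A1 NOR A1))) NOR (A1 NOR A1))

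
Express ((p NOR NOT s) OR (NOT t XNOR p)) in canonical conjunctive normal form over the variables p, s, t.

(p OR s OR t) AND (NOT p OR s OR NOT t) AND (NOT p OR NOT s OR NOT t)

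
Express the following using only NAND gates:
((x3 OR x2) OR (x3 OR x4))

((((x3 NAND x3) NAND (x2 NAND x2)) NAND ((x3 NAND x3) NAND (x2 NAND x2))) NAND (((x3 NAND x3) NAND (x4 NAND x4)) NAND ((x3 NAND x3) NAND (x4 NAND x4))))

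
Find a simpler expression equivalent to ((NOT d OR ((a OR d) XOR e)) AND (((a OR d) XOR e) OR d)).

By distribution ((E OR v) AND (E OR NOT v) = E):
= ((a OR d) XOR e)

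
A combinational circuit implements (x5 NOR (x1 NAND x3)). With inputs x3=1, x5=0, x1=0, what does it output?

Substituting: (0 NOR (0 NAND 1))
= 0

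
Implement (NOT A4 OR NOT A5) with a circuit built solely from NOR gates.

(((A4 NOR A4) NOR (A5 NOR A5)) NOR ((A4 NOR A4) NOR (A5 NOR A5)))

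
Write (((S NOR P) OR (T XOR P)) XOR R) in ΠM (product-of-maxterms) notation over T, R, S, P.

ΠM(2, 4, 5, 7, 9, 11, 12, 14) = (T OR R OR NOT S OR P) AND (T OR NOT R OR S OR P) AND (T OR NOT R OR S OR NOT P) AND (T OR NOT R OR NOT S OR NOT P) AND (NOT T OR R OR S OR NOT P) AND (NOT T OR R OR NOT S OR NOT P) AND (NOT T OR NOT R OR S OR P) AND (NOT T OR NOT R OR NOT S OR P)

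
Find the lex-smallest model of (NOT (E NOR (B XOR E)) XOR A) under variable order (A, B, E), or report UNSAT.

A=0, B=0, E=1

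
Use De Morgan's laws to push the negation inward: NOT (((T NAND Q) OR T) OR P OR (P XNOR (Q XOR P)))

NOT ((T NAND Q) OR T) AND NOT P AND NOT (P XNOR (Q XOR P))
De Morgan's: NOT(OR of terms) = AND of negations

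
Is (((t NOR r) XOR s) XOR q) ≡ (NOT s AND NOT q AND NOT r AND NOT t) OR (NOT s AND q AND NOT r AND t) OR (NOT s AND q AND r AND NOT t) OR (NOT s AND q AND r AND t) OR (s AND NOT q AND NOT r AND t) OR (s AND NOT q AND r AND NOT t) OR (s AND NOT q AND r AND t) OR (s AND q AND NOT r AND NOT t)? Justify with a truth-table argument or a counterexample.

Yes, they are equivalent — the two output columns agree on all 16 assignments:
s | q | r | t | Expression 1 | Expression 2
-------------------------------------------
0 | 0 | 0 | 0 | 1 | 1
0 | 0 | 0 | 1 | 0 | 0
0 | 0 | 1 | 0 | 0 | 0
0 | 0 | 1 | 1 | 0 | 0
0 | 1 | 0 | 0 | 0 | 0
0 | 1 | 0 | 1 | 1 | 1
0 | 1 | 1 | 0 | 1 | 1
0 | 1 | 1 | 1 | 1 | 1
1 | 0 | 0 | 0 | 0 | 0
1 | 0 | 0 | 1 | 1 | 1
1 | 0 | 1 | 0 | 1 | 1
1 | 0 | 1 | 1 | 1 | 1
1 | 1 | 0 | 0 | 1 | 1
1 | 1 | 0 | 1 | 0 | 0
1 | 1 | 1 | 0 | 0 | 0
1 | 1 | 1 | 1 | 0 | 0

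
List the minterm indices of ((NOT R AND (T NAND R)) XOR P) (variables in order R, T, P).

Σm(0, 2, 5, 7) = (NOT R AND NOT T AND NOT P) OR (NOT R AND T AND NOT P) OR (R AND NOT T AND P) OR (R AND T AND P)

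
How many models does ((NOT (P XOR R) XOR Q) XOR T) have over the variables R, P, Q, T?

Satisfying assignments: (0,0,0,0), (0,0,1,1), (0,1,0,1), (0,1,1,0), (1,0,0,1), (1,0,1,0), (1,1,0,0), (1,1,1,1)
Count: 8 out of 16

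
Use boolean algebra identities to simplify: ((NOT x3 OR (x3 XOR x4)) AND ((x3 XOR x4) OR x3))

By distribution ((E OR v) AND (E OR NOT v) = E):
= (x3 XOR x4)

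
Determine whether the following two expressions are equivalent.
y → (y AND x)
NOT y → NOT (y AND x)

No, Inverse is not equivalent to original (counterexample: y=1, x=0)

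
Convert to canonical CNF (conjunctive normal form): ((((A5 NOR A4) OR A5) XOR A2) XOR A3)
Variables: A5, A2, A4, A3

(A5 OR A2 OR A4 OR NOT A3) AND (A5 OR A2 OR NOT A4 OR A3) AND (A5 OR NOT A2 OR A4 OR A3) AND (A5 OR NOT A2 OR NOT A4 OR NOT A3) AND (NOT A5 OR A2 OR A4 OR NOT A3) AND (NOT A5 OR A2 OR NOT A4 OR NOT A3) AND (NOT A5 OR NOT A2 OR A4 OR A3) AND (NOT A5 OR NOT A2 OR NOT A4 OR A3)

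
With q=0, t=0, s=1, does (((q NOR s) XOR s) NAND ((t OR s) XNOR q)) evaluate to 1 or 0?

Substituting: (((0 NOR 1) XOR 1) NAND ((0 OR 1) XNOR 0))
= 1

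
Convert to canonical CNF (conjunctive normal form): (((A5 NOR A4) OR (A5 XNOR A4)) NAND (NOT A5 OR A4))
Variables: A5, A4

(A5 OR A4) AND (NOT A5 OR NOT A4)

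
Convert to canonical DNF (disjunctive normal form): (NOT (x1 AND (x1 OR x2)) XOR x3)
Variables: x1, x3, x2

(NOT x1 AND NOT x3 AND NOT x2) OR (NOT x1 AND NOT x3 AND x2) OR (x1 AND x3 AND NOT x2) OR (x1 AND x3 AND x2)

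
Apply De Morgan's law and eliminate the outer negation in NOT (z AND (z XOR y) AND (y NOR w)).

NOT z OR NOT (z XOR y) OR NOT (y NOR w)
De Morgan's: NOT(AND of terms) = OR of negations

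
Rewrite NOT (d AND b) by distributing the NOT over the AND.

NOT d OR NOT b
De Morgan's: NOT(AND of terms) = OR of negations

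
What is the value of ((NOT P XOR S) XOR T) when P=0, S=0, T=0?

Substituting: ((NOT 0 XOR 0) XOR 0)
= 1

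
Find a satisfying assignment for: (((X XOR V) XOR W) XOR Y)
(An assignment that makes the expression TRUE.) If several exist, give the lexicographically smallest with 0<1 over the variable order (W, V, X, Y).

W=0, V=0, X=0, Y=1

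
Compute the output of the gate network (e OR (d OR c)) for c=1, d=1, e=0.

Substituting: (0 OR (1 OR 1))
= 1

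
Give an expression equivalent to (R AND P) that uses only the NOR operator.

((R NOR R) NOR (P NOR P))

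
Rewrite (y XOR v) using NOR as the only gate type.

((((y NOR v) NOR (y NOR v)) NOR ((y NOR v) NOR (y NOR v))) NOR ((((y NOR y) NOR (v NOR v)) NOR ((y NOR y) NOR (v NOR v))) NOR (((y NOR y) NOR (v NOR v)) NOR ((y NOR y) NOR (v NOR v)))))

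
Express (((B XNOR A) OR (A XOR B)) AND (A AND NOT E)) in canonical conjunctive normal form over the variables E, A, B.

(E OR A OR B) AND (E OR A OR NOT B) AND (NOT E OR A OR B) AND (NOT E OR A OR NOT B) AND (NOT E OR NOT A OR B) AND (NOT E OR NOT A OR NOT B)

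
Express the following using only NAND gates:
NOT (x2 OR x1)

(((x2 NAND x2) NAND (x1 NAND x1)) NAND ((x2 NAND x2) NAND (x1 NAND x1)))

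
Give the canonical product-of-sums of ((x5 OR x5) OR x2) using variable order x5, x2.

ΠM(0) = (x5 OR x2)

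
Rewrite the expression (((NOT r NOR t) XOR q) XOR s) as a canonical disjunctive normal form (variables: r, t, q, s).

(NOT r AND NOT t AND NOT q AND s) OR (NOT r AND NOT t AND q AND NOT s) OR (NOT r AND t AND NOT q AND s) OR (NOT r AND t AND q AND NOT s) OR (r AND NOT t AND NOT q AND NOT s) OR (r AND NOT t AND q AND s) OR (r AND t AND NOT q AND s) OR (r AND t AND q AND NOT s)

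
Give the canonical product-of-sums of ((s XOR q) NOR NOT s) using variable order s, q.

ΠM(0, 1, 2) = (s OR q) AND (s OR NOT q) AND (NOT s OR q)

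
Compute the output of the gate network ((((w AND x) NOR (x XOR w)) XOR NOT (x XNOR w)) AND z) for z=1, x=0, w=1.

Substituting: ((((1 AND 0) NOR (0 XOR 1)) XOR NOT (0 XNOR 1)) AND 1)
= 1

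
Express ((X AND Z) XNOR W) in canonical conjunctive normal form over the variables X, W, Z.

(X OR NOT W OR Z) AND (X OR NOT W OR NOT Z) AND (NOT X OR W OR NOT Z) AND (NOT X OR NOT W OR Z)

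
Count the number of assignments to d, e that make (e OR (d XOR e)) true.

Satisfying assignments: (0,1), (1,0), (1,1)
Count: 3 out of 4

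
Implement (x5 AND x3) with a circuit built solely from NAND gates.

((x5 NAND x3) NAND (x5 NAND x3))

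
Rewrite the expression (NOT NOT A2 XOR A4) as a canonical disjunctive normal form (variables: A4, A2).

(NOT A4 AND A2) OR (A4 AND NOT A2)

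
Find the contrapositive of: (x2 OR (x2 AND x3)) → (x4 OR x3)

Contrapositive: NOT (x4 OR x3) → NOT (x2 OR (x2 AND x3))
Note: A statement and its contrapositive are logically equivalent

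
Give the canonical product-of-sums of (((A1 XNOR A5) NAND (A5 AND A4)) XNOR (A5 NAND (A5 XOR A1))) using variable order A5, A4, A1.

ΠM(4, 6, 7) = (NOT A5 OR A4 OR A1) AND (NOT A5 OR NOT A4 OR A1) AND (NOT A5 OR NOT A4 OR NOT A1)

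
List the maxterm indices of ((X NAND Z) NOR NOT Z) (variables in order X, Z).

ΠM(0, 1, 2) = (X OR Z) AND (X OR NOT Z) AND (NOT X OR Z)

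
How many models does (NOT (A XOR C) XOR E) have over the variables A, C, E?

Satisfying assignments: (0,0,0), (0,1,1), (1,0,1), (1,1,0)
Count: 4 out of 8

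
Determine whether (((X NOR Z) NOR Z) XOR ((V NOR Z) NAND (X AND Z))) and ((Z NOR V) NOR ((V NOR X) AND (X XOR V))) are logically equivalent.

No. Counterexample: with V=0, Z=0, X=0, Expression 1 = 1 but Expression 2 = 0.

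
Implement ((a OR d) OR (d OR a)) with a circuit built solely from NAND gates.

((((a NAND a) NAND (d NAND d)) NAND ((a NAND a) NAND (d NAND d))) NAND (((d NAND d) NAND (a NAND a)) NAND ((d NAND d) NAND (a NAND a))))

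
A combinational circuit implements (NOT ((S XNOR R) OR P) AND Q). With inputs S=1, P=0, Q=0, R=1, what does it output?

Substituting: (NOT ((1 XNOR 1) OR 0) AND 0)
= 0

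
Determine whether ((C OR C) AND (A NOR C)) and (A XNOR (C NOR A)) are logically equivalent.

No. Counterexample: with A=0, C=1, Expression 1 = 0 but Expression 2 = 1.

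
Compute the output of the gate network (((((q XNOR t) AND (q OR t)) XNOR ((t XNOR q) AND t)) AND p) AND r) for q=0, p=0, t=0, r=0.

Substituting: (((((0 XNOR 0) AND (0 OR 0)) XNOR ((0 XNOR 0) AND 0)) AND 0) AND 0)
= 0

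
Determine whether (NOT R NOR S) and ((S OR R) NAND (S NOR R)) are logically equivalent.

No. Counterexample: with S=0, R=0, Expression 1 = 0 but Expression 2 = 1.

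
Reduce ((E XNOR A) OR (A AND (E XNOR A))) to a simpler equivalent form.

By absorption (E OR (E AND v) = E):
= (E XNOR A)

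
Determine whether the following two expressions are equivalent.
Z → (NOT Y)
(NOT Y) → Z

No, Converse is not equivalent to original (counterexample: Z=0, Y=0, W=0)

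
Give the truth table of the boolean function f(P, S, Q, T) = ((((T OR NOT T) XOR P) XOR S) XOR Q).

P | S | Q | T | Output
----------------------
0 | 0 | 0 | 0 | 1
0 | 0 | 0 | 1 | 1
0 | 0 | 1 | 0 | 0
0 | 0 | 1 | 1 | 0
0 | 1 | 0 | 0 | 0
0 | 1 | 0 | 1 | 0
0 | 1 | 1 | 0 | 1
0 | 1 | 1 | 1 | 1
1 | 0 | 0 | 0 | 0
1 | 0 | 0 | 1 | 0
1 | 0 | 1 | 0 | 1
1 | 0 | 1 | 1 | 1
1 | 1 | 0 | 0 | 1
1 | 1 | 0 | 1 | 1
1 | 1 | 1 | 0 | 0
1 | 1 | 1 | 1 | 0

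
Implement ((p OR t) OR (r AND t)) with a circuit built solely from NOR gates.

((((p NOR t) NOR (p NOR t)) NOR ((r NOR r) NOR (t NOR t))) NOR (((p NOR t) NOR (p NOR t)) NOR ((r NOR r) NOR (t NOR t))))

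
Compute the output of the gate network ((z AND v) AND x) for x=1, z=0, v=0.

Substituting: ((0 AND 0) AND 1)
= 0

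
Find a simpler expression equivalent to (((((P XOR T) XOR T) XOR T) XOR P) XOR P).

By XOR self-cancellation ((E XOR v) XOR v = E) then XOR self-cancellation ((E XOR v) XOR v = E):
= (P XOR T)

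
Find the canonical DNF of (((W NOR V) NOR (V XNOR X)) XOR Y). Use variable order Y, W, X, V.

(NOT Y AND NOT W AND NOT X AND V) OR (NOT Y AND W AND NOT X AND V) OR (NOT Y AND W AND X AND NOT V) OR (Y AND NOT W AND NOT X AND NOT V) OR (Y AND NOT W AND X AND NOT V) OR (Y AND NOT W AND X AND V) OR (Y AND W AND NOT X AND NOT V) OR (Y AND W AND X AND V)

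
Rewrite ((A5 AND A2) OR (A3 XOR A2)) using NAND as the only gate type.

((((A5 NAND A2) NAND (A5 NAND A2)) NAND ((A5 NAND A2) NAND (A5 NAND A2))) NAND (((A3 NAND (A3 NAND A2)) NAND (A2 NAND (A3 NAND A2))) NAND ((A3 NAND (A3 NAND A2)) NAND (A2 NAND (A3 NAND A2)))))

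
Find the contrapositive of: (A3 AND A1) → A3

Contrapositive: NOT A3 → NOT (A3 AND A1)
Note: A statement and its contrapositive are logically equivalent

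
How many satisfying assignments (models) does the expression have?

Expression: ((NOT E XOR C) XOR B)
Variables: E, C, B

Satisfying assignments: (0,0,0), (0,1,1), (1,0,1), (1,1,0)
Count: 4 out of 8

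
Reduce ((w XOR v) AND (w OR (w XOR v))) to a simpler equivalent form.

By absorption (E AND (E OR v) = E):
= (w XOR v)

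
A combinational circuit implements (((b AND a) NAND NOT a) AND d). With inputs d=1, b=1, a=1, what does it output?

Substituting: (((1 AND 1) NAND NOT 1) AND 1)
= 1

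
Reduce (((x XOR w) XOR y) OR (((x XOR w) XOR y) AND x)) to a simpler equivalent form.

By absorption (E OR (E AND v) = E):
= ((x XOR w) XOR y)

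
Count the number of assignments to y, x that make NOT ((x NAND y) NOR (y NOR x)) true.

Satisfying assignments: (0,0), (0,1), (1,0)
Count: 3 out of 4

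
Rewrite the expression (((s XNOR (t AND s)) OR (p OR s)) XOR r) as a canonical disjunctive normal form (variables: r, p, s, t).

(NOT r AND NOT p AND NOT s AND NOT t) OR (NOT r AND NOT p AND NOT s AND t) OR (NOT r AND NOT p AND s AND NOT t) OR (NOT r AND NOT p AND s AND t) OR (NOT r AND p AND NOT s AND NOT t) OR (NOT r AND p AND NOT s AND t) OR (NOT r AND p AND s AND NOT t) OR (NOT r AND p AND s AND t)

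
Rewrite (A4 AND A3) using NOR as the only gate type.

((A4 NOR A4) NOR (A3 NOR A3))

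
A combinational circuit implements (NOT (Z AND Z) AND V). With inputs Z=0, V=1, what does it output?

Substituting: (NOT (0 AND 0) AND 1)
= 1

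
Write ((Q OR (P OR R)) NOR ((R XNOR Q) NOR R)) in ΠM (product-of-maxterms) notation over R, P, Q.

ΠM(1, 2, 3, 4, 5, 6, 7) = (R OR P OR NOT Q) AND (R OR NOT P OR Q) AND (R OR NOT P OR NOT Q) AND (NOT R OR P OR Q) AND (NOT R OR P OR NOT Q) AND (NOT R OR NOT P OR Q) AND (NOT R OR NOT P OR NOT Q)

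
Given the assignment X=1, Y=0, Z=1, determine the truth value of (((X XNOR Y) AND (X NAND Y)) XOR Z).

Substituting: (((1 XNOR 0) AND (1 NAND 0)) XOR 1)
= 1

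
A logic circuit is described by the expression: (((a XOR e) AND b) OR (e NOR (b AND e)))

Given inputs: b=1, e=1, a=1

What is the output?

Substituting: (((1 XOR 1) AND 1) OR (1 NOR (1 AND 1)))
= 0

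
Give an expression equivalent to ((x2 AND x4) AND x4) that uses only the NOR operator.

((((x2 NOR x2) NOR (x4 NOR x4)) NOR ((x2 NOR x2) NOR (x4 NOR x4))) NOR (x4 NOR x4))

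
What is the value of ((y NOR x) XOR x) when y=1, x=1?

Substituting: ((1 NOR 1) XOR 1)
= 1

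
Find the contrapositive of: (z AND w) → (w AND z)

Contrapositive: NOT (w AND z) → NOT (z AND w)
Note: A statement and its contrapositive are logically equivalent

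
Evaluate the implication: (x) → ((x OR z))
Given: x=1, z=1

Antecedent (x) = 1; consequent ((x OR z)) = 1.
1 → 1 = 1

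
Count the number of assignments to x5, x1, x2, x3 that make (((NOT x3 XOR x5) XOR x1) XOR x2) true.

Satisfying assignments: (0,0,0,0), (0,0,1,1), (0,1,0,1), (0,1,1,0), (1,0,0,1), (1,0,1,0), (1,1,0,0), (1,1,1,1)
Count: 8 out of 16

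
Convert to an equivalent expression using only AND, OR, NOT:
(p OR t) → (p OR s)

NOT (p OR t) OR (p OR s)
(Implication elimination: A → B = NOT A OR B)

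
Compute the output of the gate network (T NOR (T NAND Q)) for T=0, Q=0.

Substituting: (0 NOR (0 NAND 0))
= 0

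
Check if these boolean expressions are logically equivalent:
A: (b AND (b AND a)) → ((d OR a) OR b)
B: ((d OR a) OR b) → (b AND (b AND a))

No, Converse is not equivalent to original (counterexample: d=0, a=0, b=1)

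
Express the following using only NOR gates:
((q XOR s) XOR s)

((((((((q NOR s) NOR (q NOR s)) NOR ((q NOR s) NOR (q NOR s))) NOR ((((q NOR q) NOR (s NOR s)) NOR ((q NOR q) NOR (s NOR s))) NOR (((q NOR q) NOR (s NOR s)) NOR ((q NOR q) NOR (s NOR s))))) NOR s) NOR (((((q NOR s) NOR (q NOR s)) NOR ((q NOR s) NOR (q NOR s))) NOR ((((q NOR q) NOR (s NOR s)) NOR ((q NOR q) NOR (s NOR s))) NOR (((q NOR q) NOR (s NOR s)) NOR ((q NOR q) NOR (s NOR s))))) NOR s)) NOR ((((((q NOR s) NOR (q NOR s)) NOR ((q NOR s) NOR (q NOR s))) NOR ((((q NOR q) NOR (s NOR s)) NOR ((q NOR q) NOR (s NOR s))) NOR (((q NOR q) NOR (s NOR s)) NOR ((q NOR q) NOR (s NOR s))))) NOR s) NOR (((((q NOR s) NOR (q NOR s)) NOR ((q NOR s) NOR (q NOR s))) NOR ((((q NOR q) NOR (s NOR s)) NOR ((q NOR q) NOR (s NOR s))) NOR (((q NOR q) NOR (s NOR s)) NOR ((q NOR q) NOR (s NOR s))))) NOR s))) NOR ((((((((q NOR s) NOR (q NOR s)) NOR ((q NOR s) NOR (q NOR s))) NOR ((((q NOR q) NOR (s NOR s)) NOR ((q NOR q) NOR (s NOR s))) NOR (((q NOR q) NOR (s NOR s)) NOR ((q NOR q) NOR (s NOR s))))) NOR ((((q NOR s) NOR (q NOR s)) NOR ((q NOR s) NOR (q NOR s))) NOR ((((q NOR q) NOR (s NOR s)) NOR ((q NOR q) NOR (s NOR s))) NOR (((q NOR q) NOR (s NOR s)) NOR ((q NOR q) NOR (s NOR s)))))) NOR (s NOR s)) NOR ((((((q NOR s) NOR (q NOR s)) NOR ((q NOR s) NOR (q NOR s))) NOR ((((q NOR q) NOR (s NOR s)) NOR ((q NOR q) NOR (s NOR s))) NOR (((q NOR q) NOR (s NOR s)) NOR ((q NOR q) NOR (s NOR s))))) NOR ((((q NOR s) NOR (q NOR s)) NOR ((q NOR s) NOR (q NOR s))) NOR ((((q NOR q) NOR (s NOR s)) NOR ((q NOR q) NOR (s NOR s))) NOR (((q NOR q) NOR (s NOR s)) NOR ((q NOR q) NOR (s NOR s)))))) NOR (s NOR s))) NOR (((((((q NOR s) NOR (q NOR s)) NOR ((q NOR s) NOR (q NOR s))) NOR ((((q NOR q) NOR (s NOR s)) NOR ((q NOR q) NOR (s NOR s))) NOR (((q NOR q) NOR (s NOR s)) NOR ((q NOR q) NOR (s NOR s))))) NOR ((((q NOR s) NOR (q NOR s)) NOR ((q NOR s) NOR (q NOR s))) NOR ((((q NOR q) NOR (s NOR s)) NOR ((q NOR q) NOR (s NOR s))) NOR (((q NOR q) NOR (s NOR s)) NOR ((q NOR q) NOR (s NOR s)))))) NOR (s NOR s)) NOR ((((((q NOR s) NOR (q NOR s)) NOR ((q NOR s) NOR (q NOR s))) NOR ((((q NOR q) NOR (s NOR s)) NOR ((q NOR q) NOR (s NOR s))) NOR (((q NOR q) NOR (s NOR s)) NOR ((q NOR q) NOR (s NOR s))))) NOR ((((q NOR s) NOR (q NOR s)) NOR ((q NOR s) NOR (q NOR s))) NOR ((((q NOR q) NOR (s NOR s)) NOR ((q NOR q) NOR (s NOR s))) NOR (((q NOR q) NOR (s NOR s)) NOR ((q NOR q) NOR (s NOR s)))))) NOR (s NOR s)))))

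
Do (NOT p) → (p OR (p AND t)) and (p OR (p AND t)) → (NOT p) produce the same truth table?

No, Converse is not equivalent to original (counterexample: t=0, p=0)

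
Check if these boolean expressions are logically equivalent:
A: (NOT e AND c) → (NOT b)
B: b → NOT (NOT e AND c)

Yes, Contrapositive is always equivalent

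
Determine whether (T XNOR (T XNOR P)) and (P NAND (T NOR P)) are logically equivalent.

No. Counterexample: with P=0, T=0, Expression 1 = 0 but Expression 2 = 1.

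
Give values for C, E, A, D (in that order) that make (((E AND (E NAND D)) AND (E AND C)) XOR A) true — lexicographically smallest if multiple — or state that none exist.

C=0, E=0, A=1, D=0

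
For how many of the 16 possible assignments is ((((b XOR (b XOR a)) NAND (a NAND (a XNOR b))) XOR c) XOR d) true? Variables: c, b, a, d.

Satisfying assignments: (0,0,0,0), (0,0,1,1), (0,1,0,0), (0,1,1,0), (1,0,0,1), (1,0,1,0), (1,1,0,1), (1,1,1,1)
Count: 8 out of 16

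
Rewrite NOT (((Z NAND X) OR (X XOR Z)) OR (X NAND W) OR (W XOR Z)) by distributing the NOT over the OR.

NOT ((Z NAND X) OR (X XOR Z)) AND NOT (X NAND W) AND NOT (W XOR Z)
De Morgan's: NOT(OR of terms) = AND of negations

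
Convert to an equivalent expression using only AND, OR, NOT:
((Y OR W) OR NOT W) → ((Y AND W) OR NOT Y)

NOT ((Y OR W) OR NOT W) OR ((Y AND W) OR NOT Y)
(Implication elimination: A → B = NOT A OR B)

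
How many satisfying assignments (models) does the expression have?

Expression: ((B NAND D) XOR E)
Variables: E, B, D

Satisfying assignments: (0,0,0), (0,0,1), (0,1,0), (1,1,1)
Count: 4 out of 8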